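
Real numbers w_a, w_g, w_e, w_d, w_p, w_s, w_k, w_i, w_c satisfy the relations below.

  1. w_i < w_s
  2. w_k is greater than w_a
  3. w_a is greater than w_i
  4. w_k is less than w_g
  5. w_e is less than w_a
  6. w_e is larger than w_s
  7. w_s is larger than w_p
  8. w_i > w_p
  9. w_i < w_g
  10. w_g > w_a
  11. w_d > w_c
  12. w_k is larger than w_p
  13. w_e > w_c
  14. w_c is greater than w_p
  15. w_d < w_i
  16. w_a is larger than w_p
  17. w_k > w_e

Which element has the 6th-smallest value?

Piecing the relations together gives one ordering: w_p < w_c < w_d < w_i < w_s < w_e < w_a < w_k < w_g.
The 6th smallest is w_e.

w_e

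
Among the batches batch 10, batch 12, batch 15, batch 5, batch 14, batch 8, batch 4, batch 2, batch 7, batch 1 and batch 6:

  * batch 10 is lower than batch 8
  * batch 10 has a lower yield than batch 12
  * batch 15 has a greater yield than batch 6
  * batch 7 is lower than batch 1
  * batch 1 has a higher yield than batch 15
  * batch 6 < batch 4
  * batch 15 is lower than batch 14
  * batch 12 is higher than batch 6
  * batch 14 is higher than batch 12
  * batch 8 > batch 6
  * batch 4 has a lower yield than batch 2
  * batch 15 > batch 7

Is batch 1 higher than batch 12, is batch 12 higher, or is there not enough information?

Following every chain through batch 1: below batch 1 we get batch 6, batch 7, batch 15.
batch 12 is not reached, and no chain runs the other way from batch 12 to batch 1.
So the given relations leave the order of batch 1 and batch 12 undetermined.

undetermined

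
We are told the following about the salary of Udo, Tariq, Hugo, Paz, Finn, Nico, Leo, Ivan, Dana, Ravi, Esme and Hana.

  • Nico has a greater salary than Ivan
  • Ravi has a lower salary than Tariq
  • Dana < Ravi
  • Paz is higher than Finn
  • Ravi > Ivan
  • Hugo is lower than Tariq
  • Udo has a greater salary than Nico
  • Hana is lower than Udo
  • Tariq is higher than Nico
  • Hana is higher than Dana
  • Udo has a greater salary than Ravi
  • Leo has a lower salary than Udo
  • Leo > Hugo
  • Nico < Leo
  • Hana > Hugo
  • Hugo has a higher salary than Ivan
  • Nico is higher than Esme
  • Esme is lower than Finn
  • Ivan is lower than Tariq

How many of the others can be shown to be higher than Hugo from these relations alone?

4

From Hugo the given relations immediately reach Leo, Hana, Tariq.
From those, Udo — 4 in total.
Nothing else is reachable above Hugo; 4 in all.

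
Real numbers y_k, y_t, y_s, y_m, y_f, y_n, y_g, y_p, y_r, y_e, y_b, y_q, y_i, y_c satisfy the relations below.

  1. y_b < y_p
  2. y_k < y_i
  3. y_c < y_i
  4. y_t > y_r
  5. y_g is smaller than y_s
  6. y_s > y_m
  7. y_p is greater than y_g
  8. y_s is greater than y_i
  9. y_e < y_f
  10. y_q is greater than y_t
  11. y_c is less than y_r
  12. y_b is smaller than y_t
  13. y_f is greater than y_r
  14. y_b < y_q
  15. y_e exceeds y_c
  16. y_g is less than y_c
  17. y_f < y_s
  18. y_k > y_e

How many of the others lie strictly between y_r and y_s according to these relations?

Chaining upward from y_r reaches: y_t, y_f, y_q.
Chaining downward from y_s reaches: y_g, y_c, y_e, y_f, y_k, y_i, y_m.
Strictly between y_r and y_s are those in both lists: y_f — 1 element.

1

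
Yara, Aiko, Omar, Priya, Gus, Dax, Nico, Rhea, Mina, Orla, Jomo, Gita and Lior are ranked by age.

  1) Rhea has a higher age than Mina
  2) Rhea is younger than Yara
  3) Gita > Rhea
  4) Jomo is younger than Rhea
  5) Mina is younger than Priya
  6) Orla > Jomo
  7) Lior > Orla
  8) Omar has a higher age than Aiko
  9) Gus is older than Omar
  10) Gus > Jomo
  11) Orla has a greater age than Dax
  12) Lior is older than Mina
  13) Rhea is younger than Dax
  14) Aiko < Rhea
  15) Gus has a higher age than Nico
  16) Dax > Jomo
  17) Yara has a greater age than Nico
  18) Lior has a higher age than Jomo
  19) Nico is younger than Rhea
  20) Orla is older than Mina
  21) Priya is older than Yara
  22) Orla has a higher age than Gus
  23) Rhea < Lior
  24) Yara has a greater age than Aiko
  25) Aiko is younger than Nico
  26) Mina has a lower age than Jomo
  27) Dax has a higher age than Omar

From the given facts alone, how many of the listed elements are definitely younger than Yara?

The elements the relations force below Yara are Aiko, Nico, Mina, Jomo, Rhea — no chain reaches any other.
That is 5.

5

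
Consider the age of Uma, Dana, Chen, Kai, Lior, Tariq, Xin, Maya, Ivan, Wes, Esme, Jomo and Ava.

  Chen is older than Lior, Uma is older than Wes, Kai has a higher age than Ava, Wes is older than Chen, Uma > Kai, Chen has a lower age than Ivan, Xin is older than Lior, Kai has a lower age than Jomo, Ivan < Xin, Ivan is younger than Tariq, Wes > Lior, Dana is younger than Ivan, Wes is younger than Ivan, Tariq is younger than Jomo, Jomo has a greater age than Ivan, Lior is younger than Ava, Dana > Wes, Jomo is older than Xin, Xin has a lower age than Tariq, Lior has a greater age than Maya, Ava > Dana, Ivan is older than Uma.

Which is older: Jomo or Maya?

Following the relations from Maya: Maya < Lior < Chen < Wes < Dana < Ava < Kai < Uma < Ivan < Xin < Tariq < Jomo.
So Maya < Jomo; Jomo is the older of the two.

Jomo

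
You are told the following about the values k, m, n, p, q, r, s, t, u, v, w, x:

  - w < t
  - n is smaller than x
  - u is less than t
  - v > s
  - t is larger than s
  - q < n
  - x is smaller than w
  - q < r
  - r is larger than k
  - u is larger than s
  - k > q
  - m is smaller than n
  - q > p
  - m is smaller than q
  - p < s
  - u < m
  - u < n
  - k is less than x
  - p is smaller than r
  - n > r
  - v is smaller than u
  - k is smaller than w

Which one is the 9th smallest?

n

The consecutive relations fix a unique order: p < s < v < u < m < q < k < r < n < x < w < t.
Counting 9 from the smallest end gives n.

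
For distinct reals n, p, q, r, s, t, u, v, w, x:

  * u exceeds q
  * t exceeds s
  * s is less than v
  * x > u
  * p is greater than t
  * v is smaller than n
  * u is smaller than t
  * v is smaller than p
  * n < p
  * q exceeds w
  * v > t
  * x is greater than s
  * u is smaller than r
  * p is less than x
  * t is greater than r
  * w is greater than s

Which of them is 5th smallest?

r

The consecutive relations fix a unique order: s < w < q < u < r < t < v < n < p < x.
Counting 5 from the smallest end gives r.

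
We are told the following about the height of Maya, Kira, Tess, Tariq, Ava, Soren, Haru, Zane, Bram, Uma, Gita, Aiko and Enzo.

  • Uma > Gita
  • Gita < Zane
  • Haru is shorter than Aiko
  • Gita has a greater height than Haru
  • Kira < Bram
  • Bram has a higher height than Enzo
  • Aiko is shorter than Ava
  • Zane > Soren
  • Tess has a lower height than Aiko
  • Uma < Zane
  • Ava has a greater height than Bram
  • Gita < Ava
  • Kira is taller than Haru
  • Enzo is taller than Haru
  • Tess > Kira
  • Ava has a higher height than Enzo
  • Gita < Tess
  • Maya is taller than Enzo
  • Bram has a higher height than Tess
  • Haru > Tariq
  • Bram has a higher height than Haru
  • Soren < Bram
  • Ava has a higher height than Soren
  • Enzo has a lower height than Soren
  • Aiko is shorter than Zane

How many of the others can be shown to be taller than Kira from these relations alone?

The elements the relations force above Kira are Tess, Aiko, Bram, Ava, Zane — no chain reaches any other.
That is 5.

5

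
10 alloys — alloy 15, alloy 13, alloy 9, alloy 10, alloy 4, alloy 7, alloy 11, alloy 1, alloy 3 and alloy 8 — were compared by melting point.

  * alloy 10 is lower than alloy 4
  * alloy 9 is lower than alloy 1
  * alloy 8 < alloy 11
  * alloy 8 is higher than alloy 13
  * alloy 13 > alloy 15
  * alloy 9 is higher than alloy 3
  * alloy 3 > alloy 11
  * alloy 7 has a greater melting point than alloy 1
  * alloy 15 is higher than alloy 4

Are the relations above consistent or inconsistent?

consistent

Every relation is compatible with alloy 10 < alloy 4 < alloy 15 < alloy 13 < alloy 8 < alloy 11 < alloy 3 < alloy 9 < alloy 1 < alloy 7; the set is consistent.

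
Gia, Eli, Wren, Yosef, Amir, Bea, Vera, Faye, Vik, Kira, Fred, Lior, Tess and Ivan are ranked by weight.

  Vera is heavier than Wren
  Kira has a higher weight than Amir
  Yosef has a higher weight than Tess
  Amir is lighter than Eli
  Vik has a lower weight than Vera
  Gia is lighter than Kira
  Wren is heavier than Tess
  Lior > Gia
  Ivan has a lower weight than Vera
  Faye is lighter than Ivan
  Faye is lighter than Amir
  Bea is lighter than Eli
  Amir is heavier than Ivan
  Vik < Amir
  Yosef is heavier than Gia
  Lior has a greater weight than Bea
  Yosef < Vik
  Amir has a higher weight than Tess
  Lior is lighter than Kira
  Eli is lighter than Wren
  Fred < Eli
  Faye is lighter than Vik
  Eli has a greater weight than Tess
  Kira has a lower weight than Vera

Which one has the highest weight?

Vera

Chaining downward from Vera: directly below it, Ivan, Vik, Wren, Kira; then Gia, Lior, Faye, Tess, Yosef, Amir, Eli; then Bea, Fred.
That covers every other element, and nothing is given above Vera, so Vera is the highest weight.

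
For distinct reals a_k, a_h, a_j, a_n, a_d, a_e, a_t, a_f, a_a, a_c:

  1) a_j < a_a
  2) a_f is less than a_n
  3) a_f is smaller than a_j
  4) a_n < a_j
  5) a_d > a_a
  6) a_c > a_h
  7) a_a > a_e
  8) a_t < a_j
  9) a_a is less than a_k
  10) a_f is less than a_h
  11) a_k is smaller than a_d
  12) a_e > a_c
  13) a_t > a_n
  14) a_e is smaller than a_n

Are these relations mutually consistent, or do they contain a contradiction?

The single ordering a_f < a_h < a_c < a_e < a_n < a_t < a_j < a_a < a_k < a_d satisfies every listed relation, so no contradiction arises.

consistent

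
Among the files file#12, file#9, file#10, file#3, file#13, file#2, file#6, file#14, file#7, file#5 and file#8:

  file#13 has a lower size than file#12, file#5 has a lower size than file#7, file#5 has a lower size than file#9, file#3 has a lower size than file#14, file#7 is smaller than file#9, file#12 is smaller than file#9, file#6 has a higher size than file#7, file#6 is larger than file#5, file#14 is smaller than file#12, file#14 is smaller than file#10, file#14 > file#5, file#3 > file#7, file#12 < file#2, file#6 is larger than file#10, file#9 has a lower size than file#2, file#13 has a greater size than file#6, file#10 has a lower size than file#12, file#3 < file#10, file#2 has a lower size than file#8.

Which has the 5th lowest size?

Piecing the relations together gives one ordering: file#5 < file#7 < file#3 < file#14 < file#10 < file#6 < file#13 < file#12 < file#9 < file#2 < file#8.
The 5th smallest is file#10.

file#10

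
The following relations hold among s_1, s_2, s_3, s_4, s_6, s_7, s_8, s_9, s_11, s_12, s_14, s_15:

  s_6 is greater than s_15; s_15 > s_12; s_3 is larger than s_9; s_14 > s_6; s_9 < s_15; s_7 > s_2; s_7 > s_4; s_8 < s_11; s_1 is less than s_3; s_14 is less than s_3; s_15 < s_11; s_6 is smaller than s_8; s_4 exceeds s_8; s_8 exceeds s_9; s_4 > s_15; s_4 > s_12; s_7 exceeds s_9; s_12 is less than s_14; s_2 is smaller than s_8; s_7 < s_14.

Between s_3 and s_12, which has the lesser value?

s_12

The relevant relations are s_12 < s_15; s_15 < s_6; s_6 < s_8; s_8 < s_4; s_4 < s_7; s_7 < s_14; s_14 < s_3.
Chaining these gives s_12 < s_15 < s_6 < s_8 < s_4 < s_7 < s_14 < s_3.
So s_12 < s_3; s_12 is the smaller of the two.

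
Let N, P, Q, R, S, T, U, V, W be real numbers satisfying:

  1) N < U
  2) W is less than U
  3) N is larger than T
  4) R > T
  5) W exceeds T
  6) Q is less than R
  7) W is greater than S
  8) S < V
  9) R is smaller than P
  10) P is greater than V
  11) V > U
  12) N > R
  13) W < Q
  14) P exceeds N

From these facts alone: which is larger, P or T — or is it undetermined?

Following the relations from T: T < W < Q < R < N < U < V < P.
So P is larger.

P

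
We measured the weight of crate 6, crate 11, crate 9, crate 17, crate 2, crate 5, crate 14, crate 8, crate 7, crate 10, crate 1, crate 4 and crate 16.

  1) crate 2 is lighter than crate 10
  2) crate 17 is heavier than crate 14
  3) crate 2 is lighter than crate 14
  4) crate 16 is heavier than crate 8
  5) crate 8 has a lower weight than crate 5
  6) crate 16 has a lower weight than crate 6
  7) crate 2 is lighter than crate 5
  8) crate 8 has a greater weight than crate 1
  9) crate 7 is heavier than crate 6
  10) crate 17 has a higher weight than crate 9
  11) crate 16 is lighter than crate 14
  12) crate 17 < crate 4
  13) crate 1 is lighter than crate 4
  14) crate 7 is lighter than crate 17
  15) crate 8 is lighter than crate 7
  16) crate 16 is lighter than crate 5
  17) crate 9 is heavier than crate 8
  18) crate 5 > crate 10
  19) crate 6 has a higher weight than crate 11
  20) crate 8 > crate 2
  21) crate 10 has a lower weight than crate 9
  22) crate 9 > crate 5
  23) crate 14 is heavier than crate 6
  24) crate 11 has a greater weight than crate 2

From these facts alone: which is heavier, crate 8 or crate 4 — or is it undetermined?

crate 4

crate 8 < crate 16 and crate 16 < crate 6 give crate 8 < crate 6.
Then crate 6 < crate 7 extends the chain to crate 7.
With crate 7 < crate 17: crate 8 < crate 16 < crate 6 < crate 7 < crate 17.
With crate 17 < crate 4: crate 8 < crate 16 < crate 6 < crate 7 < crate 17 < crate 4.
So crate 4 is heavier.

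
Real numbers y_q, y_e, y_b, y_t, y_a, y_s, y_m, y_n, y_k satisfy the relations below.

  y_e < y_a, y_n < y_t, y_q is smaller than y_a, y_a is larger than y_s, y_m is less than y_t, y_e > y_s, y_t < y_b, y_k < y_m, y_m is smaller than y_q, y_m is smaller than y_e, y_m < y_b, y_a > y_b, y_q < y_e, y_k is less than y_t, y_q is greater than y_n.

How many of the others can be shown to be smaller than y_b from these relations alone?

The elements the relations force below y_b are y_k, y_n, y_m, y_t — no chain reaches any other.
That is 4.

4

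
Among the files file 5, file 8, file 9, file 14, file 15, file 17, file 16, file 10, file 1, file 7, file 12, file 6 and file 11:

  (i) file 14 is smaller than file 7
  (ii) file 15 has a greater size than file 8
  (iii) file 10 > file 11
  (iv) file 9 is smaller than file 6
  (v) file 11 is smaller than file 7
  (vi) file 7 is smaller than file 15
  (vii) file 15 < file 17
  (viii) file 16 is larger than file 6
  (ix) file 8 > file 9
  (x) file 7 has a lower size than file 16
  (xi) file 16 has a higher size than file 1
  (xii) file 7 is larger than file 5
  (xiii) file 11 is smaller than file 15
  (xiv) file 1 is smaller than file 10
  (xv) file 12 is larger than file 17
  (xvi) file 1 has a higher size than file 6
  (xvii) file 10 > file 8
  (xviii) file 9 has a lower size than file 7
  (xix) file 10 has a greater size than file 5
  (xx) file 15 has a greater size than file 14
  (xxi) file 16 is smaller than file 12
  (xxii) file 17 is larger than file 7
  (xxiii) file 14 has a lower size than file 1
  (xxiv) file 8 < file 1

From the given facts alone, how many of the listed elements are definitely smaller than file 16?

8

Directly below file 16: file 6, file 1, file 7.
One step further: file 14, file 9, file 5, file 11, file 8 (8 so far).
No other element is forced below file 16 by the given relations, so the count is 8.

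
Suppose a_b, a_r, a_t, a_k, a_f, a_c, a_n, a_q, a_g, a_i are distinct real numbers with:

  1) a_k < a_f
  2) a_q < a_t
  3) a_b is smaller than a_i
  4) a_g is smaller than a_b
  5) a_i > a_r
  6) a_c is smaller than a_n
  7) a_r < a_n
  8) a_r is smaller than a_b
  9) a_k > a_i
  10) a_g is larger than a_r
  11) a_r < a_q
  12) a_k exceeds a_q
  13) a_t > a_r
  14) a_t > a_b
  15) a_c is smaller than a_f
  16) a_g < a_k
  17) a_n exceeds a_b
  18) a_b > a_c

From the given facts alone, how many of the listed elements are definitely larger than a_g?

6

The elements the relations force above a_g are a_b, a_t, a_i, a_n, a_k, a_f — no chain reaches any other.
That is 6.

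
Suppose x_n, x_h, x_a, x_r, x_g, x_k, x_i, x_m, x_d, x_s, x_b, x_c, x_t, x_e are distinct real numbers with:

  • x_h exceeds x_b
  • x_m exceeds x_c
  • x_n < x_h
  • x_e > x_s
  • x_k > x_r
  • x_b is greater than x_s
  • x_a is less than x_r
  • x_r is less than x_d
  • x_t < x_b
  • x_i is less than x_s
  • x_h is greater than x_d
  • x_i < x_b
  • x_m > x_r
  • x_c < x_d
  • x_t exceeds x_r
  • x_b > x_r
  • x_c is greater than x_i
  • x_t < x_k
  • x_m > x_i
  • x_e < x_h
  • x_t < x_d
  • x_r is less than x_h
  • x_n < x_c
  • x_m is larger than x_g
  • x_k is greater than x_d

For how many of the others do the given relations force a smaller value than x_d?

The elements the relations force below x_d are x_a, x_i, x_n, x_r, x_t, x_c — no chain reaches any other.
That is 6.

6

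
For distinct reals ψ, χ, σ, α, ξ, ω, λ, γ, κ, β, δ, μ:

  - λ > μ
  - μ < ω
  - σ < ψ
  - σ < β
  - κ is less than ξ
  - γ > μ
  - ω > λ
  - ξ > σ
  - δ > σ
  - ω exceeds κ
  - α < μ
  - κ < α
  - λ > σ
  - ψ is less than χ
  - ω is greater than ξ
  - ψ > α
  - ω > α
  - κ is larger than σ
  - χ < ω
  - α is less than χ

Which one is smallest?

κ is not least since σ < κ; α is not least since κ < α; ψ is not least since σ < ψ; μ is not least since α < μ; χ is not least since α < χ; ξ is not least since κ < ξ; γ is not least since μ < γ; β is not least since σ < β; λ is not least since μ < λ; ω is not least since χ < ω; δ is not least since σ < δ.
Only σ has nothing below it, so σ is the smallest.

σ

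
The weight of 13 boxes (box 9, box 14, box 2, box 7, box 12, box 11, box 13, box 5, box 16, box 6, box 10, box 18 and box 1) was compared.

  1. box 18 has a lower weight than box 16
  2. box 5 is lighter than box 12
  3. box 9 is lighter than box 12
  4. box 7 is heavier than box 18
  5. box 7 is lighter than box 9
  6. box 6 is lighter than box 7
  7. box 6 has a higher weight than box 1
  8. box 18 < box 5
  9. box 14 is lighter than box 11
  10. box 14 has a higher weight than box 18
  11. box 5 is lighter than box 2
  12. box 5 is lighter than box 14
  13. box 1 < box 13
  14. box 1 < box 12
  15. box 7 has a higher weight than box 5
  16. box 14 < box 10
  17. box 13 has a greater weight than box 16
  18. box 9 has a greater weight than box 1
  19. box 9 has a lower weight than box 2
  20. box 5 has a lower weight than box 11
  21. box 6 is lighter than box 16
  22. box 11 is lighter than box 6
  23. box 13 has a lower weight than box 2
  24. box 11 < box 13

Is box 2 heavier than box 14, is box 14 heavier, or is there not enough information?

Link the given pairs in sequence: box 14 < box 11; box 11 < box 6; box 6 < box 16; box 16 < box 13; box 13 < box 2.
Chaining these gives box 14 < box 11 < box 6 < box 16 < box 13 < box 2.
So box 2 is heavier.

box 2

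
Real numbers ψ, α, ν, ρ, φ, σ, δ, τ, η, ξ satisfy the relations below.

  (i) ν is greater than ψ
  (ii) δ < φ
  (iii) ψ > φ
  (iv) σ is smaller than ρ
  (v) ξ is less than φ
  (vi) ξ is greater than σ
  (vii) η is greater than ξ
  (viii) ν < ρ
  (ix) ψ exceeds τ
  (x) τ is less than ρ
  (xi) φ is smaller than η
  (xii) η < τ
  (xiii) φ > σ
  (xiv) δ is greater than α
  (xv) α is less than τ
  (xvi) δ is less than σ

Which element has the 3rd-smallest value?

σ

The consecutive relations fix a unique order: α < δ < σ < ξ < φ < η < τ < ψ < ν < ρ.
The 3rd smallest is σ.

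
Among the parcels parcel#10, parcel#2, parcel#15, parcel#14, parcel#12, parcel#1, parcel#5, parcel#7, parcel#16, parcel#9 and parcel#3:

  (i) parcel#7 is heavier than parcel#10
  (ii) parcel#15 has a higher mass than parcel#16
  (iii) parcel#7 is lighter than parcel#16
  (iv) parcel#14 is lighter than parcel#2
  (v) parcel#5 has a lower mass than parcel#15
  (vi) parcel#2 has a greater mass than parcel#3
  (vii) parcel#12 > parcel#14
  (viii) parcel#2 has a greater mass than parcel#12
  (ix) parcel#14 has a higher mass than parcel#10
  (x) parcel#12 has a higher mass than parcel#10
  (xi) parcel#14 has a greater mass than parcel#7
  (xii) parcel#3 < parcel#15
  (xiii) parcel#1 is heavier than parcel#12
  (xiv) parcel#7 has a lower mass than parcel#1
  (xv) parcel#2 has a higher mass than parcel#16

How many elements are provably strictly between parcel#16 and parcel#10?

The relations place parcel#10 below parcel#16. An element lies strictly between them when it is forced above parcel#10 and also forced below parcel#16.
Above parcel#10: {parcel#7, parcel#14, parcel#12, parcel#1, parcel#15, parcel#2}. Below parcel#16: {parcel#7}.
Intersection: {parcel#7} — 1.

1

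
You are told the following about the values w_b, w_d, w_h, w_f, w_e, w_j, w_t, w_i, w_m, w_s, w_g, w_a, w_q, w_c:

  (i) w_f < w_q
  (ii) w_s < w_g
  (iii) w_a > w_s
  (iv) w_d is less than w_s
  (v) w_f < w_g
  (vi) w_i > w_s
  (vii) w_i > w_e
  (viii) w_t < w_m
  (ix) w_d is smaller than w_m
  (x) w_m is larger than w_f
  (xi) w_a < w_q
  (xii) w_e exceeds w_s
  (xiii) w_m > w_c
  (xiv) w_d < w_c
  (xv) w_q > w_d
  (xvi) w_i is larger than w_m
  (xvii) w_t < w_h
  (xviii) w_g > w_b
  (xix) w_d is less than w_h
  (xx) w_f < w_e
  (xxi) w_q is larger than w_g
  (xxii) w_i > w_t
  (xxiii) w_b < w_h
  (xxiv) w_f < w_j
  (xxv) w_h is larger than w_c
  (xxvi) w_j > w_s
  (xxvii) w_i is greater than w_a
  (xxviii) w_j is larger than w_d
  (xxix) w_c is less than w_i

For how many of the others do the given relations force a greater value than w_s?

6

From w_s the given relations immediately reach w_e, w_j, w_g, w_a, w_i.
From those, w_q — 6 in total.
Nothing else is reachable above w_s; 6 in all.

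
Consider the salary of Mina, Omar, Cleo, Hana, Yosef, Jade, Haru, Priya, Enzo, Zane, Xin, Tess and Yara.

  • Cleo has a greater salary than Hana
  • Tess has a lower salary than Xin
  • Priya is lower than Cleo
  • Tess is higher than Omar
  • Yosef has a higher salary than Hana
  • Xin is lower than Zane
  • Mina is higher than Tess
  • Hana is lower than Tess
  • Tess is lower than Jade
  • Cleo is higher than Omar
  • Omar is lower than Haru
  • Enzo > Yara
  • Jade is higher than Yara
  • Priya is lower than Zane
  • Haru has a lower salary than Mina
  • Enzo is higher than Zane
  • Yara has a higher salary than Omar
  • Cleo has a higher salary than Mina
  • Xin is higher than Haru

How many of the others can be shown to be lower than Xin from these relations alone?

4

From Xin the given relations immediately reach Haru, Tess.
From those, Hana, Omar — 4 in total.
No other element is forced below Xin by the given relations, so the count is 4.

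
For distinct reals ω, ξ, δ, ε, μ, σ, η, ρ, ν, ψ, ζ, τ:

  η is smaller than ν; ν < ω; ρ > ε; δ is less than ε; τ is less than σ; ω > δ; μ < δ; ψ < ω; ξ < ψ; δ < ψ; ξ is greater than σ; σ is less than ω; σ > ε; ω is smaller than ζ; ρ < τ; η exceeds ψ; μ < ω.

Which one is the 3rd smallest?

ε

Chaining the given pairs: μ < δ < ε < ρ < τ < σ < ξ < ψ < η < ν < ω < ζ.
Counting 3 from the smallest end gives ε.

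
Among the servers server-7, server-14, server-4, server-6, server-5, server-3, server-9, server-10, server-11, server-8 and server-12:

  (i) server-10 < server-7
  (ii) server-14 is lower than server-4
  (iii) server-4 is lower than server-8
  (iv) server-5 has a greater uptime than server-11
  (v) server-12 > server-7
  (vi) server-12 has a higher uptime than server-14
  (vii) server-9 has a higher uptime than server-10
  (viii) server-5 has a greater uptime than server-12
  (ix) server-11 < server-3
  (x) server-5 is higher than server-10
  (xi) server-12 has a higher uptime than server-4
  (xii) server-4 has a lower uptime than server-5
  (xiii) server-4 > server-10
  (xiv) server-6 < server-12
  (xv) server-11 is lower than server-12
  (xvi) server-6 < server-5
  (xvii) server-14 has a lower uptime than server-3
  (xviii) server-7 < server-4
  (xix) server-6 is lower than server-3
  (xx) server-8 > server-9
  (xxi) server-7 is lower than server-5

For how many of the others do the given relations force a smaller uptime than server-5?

7

Directly below server-5: server-10, server-11, server-7, server-6, server-4, server-12.
One step further: server-14 (7 so far).
No other element is forced below server-5 by the given relations, so the count is 7.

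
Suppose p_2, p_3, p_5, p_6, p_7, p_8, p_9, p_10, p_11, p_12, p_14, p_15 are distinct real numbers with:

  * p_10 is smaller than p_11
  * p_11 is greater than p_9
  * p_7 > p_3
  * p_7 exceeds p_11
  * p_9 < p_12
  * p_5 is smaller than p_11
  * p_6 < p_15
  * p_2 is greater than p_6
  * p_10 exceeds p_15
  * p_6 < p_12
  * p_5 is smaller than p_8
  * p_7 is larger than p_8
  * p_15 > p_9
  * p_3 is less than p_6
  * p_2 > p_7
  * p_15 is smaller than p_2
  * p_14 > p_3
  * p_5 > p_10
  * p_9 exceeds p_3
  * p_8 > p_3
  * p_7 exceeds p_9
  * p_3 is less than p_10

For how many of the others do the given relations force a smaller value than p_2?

Directly below p_2: p_6, p_15, p_7.
One step further: p_3, p_9, p_8, p_11 (7 so far).
One step further: p_10, p_5 (9 so far).
No other element is forced below p_2 by the given relations, so the count is 9.

9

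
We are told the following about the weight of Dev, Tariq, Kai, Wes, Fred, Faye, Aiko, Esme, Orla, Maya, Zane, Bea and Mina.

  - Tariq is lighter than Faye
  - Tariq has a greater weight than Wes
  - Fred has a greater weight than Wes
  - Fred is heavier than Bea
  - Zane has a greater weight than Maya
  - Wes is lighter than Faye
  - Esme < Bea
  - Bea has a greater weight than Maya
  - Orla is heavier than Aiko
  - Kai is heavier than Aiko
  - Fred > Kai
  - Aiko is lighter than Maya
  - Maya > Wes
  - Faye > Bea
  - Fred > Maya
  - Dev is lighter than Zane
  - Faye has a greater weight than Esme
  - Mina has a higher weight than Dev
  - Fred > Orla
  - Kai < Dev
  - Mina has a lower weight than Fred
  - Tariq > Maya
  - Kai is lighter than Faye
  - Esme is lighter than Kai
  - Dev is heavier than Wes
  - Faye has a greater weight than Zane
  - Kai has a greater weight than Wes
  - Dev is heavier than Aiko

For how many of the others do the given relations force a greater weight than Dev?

4

From Dev the given relations immediately reach Zane, Mina.
From those, Fred, Faye — 4 in total.
Nothing else is reachable above Dev; 4 in all.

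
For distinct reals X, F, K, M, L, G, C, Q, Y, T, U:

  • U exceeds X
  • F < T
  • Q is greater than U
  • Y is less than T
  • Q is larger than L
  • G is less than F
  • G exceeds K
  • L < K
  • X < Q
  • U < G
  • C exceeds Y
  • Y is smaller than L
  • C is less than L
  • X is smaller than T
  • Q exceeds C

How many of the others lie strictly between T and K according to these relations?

2

The relations place K below T. An element lies strictly between them when it is forced above K and also forced below T.
Above K: {G, F}. Below T: {Y, X, C, L, U, G, F}.
Intersection: {G, F} — 2.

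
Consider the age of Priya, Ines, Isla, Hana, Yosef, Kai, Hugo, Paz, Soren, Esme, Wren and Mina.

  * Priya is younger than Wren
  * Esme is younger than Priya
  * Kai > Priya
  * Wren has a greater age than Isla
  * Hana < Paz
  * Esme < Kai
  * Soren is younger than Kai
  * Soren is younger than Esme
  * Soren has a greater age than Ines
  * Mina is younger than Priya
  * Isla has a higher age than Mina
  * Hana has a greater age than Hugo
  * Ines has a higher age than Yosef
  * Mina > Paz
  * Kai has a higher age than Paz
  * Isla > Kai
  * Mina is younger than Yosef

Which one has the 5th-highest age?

Piecing the relations together gives one ordering: Hugo < Hana < Paz < Mina < Yosef < Ines < Soren < Esme < Priya < Kai < Isla < Wren.
Counting 5 from the largest end gives Esme.

Esme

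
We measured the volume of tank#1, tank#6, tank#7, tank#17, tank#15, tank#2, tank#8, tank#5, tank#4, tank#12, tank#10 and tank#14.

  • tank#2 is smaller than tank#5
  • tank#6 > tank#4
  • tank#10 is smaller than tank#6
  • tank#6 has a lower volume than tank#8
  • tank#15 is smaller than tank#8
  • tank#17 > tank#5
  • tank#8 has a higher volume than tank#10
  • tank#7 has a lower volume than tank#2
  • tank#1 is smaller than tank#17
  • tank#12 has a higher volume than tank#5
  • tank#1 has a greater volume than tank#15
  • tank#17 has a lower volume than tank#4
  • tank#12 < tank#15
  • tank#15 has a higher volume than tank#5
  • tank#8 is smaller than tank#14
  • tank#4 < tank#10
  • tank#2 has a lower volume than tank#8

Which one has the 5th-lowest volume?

tank#15

Piecing the relations together gives one ordering: tank#7 < tank#2 < tank#5 < tank#12 < tank#15 < tank#1 < tank#17 < tank#4 < tank#10 < tank#6 < tank#8 < tank#14.
Counting 5 from the smallest end gives tank#15.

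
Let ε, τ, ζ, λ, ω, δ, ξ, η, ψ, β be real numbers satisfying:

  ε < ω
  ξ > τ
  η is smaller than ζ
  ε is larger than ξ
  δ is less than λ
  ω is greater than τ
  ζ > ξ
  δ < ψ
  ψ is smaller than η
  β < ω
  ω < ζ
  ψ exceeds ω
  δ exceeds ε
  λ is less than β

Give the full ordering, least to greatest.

The consecutive links are each given: τ < ξ; ξ < ε; ε < δ; δ < λ; λ < β; β < ω; ω < ψ; ψ < η; η < ζ.

τ < ξ < ε < δ < λ < β < ω < ψ < η < ζ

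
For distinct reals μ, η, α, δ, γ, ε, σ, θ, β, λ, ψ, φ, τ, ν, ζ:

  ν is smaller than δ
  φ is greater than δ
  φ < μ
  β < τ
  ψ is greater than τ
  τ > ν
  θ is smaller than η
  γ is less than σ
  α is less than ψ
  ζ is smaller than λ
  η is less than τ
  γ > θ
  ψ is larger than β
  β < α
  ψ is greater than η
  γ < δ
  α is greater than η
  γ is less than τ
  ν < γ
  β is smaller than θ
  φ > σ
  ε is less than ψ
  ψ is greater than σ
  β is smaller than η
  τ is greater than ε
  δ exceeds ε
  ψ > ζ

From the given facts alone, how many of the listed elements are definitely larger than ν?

7

From ν the given relations immediately reach γ, δ, τ.
From those, σ, ψ, φ — 6 in total.
From those, μ — 7 in total.
No other element is forced above ν by the given relations, so the count is 7.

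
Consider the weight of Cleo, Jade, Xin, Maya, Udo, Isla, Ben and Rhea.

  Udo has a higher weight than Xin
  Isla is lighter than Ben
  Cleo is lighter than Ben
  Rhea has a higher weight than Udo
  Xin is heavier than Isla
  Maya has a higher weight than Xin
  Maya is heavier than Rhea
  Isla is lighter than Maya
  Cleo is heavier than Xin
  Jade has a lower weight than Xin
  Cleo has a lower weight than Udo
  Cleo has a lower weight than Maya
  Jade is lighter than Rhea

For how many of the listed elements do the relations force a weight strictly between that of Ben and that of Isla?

The relations place Isla below Ben. An element lies strictly between them when it is forced above Isla and also forced below Ben.
Above Isla: {Xin, Cleo, Udo, Rhea, Maya}. Below Ben: {Jade, Xin, Cleo}.
Intersection: {Xin, Cleo} — 2.

2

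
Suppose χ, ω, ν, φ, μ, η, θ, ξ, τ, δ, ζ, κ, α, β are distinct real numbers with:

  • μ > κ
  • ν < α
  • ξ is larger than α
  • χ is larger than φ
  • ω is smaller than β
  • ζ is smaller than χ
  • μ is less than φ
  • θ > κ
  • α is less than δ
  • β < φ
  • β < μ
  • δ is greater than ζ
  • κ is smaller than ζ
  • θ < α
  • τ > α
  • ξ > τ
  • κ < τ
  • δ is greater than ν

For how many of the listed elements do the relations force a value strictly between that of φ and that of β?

Chaining upward from β reaches: μ, χ.
Chaining downward from φ reaches: κ, ω, μ.
Strictly between β and φ are those in both lists: μ — 1 element.

1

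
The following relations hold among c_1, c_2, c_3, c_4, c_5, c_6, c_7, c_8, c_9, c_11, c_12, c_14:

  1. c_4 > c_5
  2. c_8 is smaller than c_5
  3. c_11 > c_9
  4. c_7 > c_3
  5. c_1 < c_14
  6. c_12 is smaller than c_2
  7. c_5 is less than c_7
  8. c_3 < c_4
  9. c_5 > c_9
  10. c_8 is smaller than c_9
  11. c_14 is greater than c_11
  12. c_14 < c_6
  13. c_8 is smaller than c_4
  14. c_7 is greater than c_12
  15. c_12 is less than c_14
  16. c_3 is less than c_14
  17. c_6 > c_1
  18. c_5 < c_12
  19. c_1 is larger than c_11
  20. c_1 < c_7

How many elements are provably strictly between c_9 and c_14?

4

Chaining upward from c_9 reaches: c_11, c_5, c_1, c_12, c_7, c_2, c_4, c_6.
Chaining downward from c_14 reaches: c_8, c_3, c_11, c_5, c_1, c_12.
Strictly between c_9 and c_14 are those in both lists: c_11, c_5, c_1, c_12 — 4 elements.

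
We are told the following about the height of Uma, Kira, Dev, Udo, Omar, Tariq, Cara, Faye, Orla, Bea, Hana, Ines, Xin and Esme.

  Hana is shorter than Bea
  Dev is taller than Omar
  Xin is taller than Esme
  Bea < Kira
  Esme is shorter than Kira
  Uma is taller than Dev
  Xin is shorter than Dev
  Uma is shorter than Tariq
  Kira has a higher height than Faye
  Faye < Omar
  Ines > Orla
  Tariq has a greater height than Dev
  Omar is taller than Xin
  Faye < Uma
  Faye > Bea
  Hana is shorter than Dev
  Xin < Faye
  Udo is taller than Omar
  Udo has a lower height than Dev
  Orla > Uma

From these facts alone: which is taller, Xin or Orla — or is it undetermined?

Orla

Xin < Faye < Omar < Udo < Dev < Uma < Orla, by transitivity through Faye, Omar, Udo, Dev, Uma.
So Orla is taller.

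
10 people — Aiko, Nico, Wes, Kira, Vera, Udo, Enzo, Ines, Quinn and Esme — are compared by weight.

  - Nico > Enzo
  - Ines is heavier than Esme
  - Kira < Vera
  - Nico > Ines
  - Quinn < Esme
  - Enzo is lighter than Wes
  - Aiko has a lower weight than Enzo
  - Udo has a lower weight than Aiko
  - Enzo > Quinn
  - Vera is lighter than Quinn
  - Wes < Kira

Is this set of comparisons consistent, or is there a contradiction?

Chaining the given relations yields Enzo < Wes < Kira < Vera < Quinn, so Enzo < Quinn. But one relation states Quinn < Enzo. These cannot both hold.

inconsistent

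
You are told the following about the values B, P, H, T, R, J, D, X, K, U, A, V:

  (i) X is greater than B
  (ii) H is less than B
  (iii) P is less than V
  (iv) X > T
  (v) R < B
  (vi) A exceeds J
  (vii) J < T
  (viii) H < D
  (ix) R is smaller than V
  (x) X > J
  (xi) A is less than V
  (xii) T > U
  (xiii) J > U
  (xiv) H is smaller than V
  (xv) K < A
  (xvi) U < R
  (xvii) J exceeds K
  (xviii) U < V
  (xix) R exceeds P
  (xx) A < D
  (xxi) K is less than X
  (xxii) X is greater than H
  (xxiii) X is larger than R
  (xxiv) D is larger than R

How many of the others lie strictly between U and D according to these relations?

Chaining upward from U reaches: J, T, R, A, B, V, X.
Chaining downward from D reaches: H, K, P, J, R, A.
Strictly between U and D are those in both lists: J, R, A — 3 elements.

3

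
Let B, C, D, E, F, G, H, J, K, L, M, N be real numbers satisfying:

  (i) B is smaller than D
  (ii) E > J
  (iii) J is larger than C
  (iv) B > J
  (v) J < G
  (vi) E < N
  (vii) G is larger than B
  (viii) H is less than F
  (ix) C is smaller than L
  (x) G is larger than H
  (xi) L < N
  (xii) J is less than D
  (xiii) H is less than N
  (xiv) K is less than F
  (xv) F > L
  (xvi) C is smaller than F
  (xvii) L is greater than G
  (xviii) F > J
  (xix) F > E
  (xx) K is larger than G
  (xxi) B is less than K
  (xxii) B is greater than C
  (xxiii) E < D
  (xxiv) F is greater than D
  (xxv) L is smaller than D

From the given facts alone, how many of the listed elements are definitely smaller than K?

Directly below K: B, G.
One step further: H, C, J (5 so far).
Nothing else is reachable below K; 5 in all.

5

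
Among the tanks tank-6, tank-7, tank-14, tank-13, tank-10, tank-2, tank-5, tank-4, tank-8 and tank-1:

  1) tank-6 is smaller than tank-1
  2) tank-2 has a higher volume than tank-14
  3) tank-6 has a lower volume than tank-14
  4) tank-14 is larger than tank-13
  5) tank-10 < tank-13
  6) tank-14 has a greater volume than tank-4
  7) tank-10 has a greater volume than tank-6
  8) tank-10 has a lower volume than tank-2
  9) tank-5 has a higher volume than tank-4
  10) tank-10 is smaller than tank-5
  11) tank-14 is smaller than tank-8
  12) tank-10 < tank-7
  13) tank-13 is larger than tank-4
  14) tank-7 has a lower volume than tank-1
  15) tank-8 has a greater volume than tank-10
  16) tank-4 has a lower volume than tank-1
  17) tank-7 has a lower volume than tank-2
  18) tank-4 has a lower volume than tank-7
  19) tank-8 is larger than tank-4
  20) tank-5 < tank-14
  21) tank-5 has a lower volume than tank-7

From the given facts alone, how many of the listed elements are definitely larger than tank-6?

From tank-6 the given relations immediately reach tank-10, tank-1, tank-14.
From those, tank-5, tank-7, tank-13, tank-8, tank-2 — 8 in total.
Nothing else is reachable above tank-6; 8 in all.

8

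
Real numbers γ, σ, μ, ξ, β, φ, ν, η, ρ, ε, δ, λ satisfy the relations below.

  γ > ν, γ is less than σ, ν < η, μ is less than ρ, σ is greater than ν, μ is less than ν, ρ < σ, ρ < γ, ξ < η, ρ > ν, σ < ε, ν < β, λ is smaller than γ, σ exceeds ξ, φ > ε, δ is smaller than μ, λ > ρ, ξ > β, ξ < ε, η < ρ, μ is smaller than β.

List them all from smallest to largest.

δ < μ < ν < β < ξ < η < ρ < λ < γ < σ < ε < φ

Each adjacent pair is fixed by a given relation: δ < μ; μ < ν; ν < β; β < ξ; ξ < η; η < ρ; ρ < λ; λ < γ; γ < σ; σ < ε; ε < φ. Chaining them end to end gives the full order.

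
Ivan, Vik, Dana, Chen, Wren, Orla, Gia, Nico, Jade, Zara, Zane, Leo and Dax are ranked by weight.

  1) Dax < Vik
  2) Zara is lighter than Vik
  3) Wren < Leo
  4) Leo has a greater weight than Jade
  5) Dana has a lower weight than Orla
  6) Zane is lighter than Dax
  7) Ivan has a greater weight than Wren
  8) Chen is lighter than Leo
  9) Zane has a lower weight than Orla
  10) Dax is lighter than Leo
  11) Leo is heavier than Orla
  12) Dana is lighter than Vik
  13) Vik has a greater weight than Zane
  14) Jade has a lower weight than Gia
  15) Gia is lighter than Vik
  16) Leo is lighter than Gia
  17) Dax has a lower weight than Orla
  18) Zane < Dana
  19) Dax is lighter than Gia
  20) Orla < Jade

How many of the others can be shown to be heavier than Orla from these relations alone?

The elements the relations force above Orla are Jade, Leo, Gia, Vik — no chain reaches any other.
That is 4.

4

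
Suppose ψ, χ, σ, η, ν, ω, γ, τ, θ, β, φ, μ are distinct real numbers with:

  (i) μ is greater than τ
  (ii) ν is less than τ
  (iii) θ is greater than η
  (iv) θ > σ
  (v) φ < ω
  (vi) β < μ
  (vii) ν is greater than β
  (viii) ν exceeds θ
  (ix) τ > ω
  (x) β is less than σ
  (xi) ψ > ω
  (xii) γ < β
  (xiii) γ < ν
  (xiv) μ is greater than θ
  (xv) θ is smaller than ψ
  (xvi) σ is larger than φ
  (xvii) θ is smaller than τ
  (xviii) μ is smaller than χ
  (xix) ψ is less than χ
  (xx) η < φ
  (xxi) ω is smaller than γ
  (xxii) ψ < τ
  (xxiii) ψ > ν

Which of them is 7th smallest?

θ

The consecutive relations fix a unique order: η < φ < ω < γ < β < σ < θ < ν < ψ < τ < μ < χ.
The 7th smallest is θ.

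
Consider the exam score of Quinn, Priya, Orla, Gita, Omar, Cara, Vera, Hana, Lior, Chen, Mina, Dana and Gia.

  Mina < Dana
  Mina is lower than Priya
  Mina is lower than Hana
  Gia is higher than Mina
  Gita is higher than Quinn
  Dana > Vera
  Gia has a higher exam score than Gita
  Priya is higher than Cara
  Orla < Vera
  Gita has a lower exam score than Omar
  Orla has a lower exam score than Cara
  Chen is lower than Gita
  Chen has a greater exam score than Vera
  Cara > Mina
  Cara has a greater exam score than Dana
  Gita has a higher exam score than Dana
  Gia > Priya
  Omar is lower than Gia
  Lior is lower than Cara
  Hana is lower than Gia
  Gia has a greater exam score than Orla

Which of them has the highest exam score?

Gia

Chaining downward from Gia: directly below it, Mina, Orla, Hana, Gita, Omar, Priya; then Quinn, Dana, Chen, Cara; then Vera, Lior.
That covers every other element, and nothing is given above Gia, so Gia is the highest exam score.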